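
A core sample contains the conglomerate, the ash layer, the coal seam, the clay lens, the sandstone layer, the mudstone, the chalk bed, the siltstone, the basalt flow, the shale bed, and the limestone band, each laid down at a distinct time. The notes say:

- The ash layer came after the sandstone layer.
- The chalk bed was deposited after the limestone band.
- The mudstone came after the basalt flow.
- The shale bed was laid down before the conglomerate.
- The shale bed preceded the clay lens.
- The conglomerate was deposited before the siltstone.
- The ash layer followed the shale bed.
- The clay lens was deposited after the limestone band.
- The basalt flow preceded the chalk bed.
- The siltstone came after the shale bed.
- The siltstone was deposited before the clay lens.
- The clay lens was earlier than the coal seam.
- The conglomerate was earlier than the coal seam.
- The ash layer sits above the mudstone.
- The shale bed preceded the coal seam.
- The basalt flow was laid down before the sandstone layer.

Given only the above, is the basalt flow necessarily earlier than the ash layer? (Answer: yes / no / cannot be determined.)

Chain the constraints: the basalt flow → the mudstone → the ash layer. Each link is directly stated, so the basalt flow comes before the ash layer.

yes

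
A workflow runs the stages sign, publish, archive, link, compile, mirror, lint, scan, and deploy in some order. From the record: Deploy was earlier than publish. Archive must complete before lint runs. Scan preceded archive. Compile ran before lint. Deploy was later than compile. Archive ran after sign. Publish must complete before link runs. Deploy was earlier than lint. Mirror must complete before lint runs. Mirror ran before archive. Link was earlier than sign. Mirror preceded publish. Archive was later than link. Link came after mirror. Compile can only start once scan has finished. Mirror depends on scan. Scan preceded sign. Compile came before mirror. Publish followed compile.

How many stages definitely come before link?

5

Directly stated before link: mirror and publish.
Compile reaches link via compile → mirror → link.
Deploy reaches link via deploy → publish → link.
Scan reaches link via scan → mirror → link.
No chain forces archive (or any of the others) ahead of link.
That's compile, deploy, mirror, publish, and scan — 5 in all.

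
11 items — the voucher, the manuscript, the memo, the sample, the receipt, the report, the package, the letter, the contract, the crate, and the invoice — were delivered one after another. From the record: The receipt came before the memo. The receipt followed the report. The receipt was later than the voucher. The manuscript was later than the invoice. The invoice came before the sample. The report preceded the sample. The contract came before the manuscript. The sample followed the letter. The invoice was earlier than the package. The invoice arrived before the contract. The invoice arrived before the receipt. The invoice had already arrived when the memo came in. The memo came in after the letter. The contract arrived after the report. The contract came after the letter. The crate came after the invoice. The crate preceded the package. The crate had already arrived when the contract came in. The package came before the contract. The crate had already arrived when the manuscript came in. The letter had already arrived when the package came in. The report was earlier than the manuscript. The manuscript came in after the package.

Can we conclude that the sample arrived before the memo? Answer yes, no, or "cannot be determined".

No chain of stated constraints runs from the sample to the memo, and none runs from the memo to the sample either.
So the relative order of the sample and the memo is not fixed by the given facts.

cannot be determined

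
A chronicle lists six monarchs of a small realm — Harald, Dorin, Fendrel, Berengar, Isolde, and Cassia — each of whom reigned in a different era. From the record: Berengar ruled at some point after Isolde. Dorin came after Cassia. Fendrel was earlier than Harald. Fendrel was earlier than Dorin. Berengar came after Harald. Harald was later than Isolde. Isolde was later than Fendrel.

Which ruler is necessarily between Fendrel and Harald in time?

Isolde

Tracing the constraints gives Fendrel → Isolde → Harald, so Isolde sits after Fendrel and before Harald.
No other ruler is forced both after Fendrel and before Harald.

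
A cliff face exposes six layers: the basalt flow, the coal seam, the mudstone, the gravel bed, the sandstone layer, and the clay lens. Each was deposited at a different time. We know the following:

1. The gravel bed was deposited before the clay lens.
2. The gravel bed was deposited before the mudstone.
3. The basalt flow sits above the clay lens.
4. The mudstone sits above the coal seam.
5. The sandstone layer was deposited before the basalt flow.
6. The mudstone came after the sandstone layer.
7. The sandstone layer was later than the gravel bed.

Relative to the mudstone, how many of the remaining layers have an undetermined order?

2

Forced before the mudstone: the coal seam, the gravel bed, and the sandstone layer.
That leaves the basalt flow and the clay lens with no forced order relative to the mudstone — 2.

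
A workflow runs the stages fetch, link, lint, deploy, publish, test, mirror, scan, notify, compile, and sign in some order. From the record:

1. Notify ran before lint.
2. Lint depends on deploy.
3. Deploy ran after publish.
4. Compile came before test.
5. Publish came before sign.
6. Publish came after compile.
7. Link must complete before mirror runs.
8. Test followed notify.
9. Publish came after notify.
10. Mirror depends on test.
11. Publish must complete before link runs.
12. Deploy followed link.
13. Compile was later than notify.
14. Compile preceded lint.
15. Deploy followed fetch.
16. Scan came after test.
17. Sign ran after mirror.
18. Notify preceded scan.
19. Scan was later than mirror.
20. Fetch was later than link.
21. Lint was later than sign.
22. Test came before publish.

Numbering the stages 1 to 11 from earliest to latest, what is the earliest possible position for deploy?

Compile, fetch, link, notify, publish, and test must all come before deploy — 6 forced predecessors.
Nothing else is forced ahead of deploy, so its earliest slot is position 6 + 1 = 7.

7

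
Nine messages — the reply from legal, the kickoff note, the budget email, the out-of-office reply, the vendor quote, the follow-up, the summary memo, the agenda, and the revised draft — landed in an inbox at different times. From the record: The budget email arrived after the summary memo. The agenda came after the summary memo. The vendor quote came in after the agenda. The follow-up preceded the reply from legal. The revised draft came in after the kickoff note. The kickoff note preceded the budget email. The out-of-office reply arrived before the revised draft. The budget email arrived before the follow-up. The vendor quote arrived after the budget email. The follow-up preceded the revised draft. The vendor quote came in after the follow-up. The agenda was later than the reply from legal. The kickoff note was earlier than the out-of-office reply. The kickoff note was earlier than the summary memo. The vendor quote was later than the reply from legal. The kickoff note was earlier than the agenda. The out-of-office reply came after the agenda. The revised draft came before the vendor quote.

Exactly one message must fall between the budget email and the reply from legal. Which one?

Tracing the constraints gives the budget email → the follow-up → the reply from legal, so the follow-up sits after the budget email and before the reply from legal.
No other message is forced both after the budget email and before the reply from legal.

the follow-up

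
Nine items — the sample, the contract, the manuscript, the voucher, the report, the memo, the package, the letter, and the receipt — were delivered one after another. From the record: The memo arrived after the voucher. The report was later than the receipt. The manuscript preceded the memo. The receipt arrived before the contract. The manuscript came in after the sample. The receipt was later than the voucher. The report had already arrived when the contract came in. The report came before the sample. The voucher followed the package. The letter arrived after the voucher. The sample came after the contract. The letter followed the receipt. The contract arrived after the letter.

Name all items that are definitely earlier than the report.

Directly stated before the report: the receipt.
The package reaches the report via the package → the voucher → the receipt → the report.
The voucher reaches the report via the voucher → the receipt → the report.

the package, the receipt, the voucher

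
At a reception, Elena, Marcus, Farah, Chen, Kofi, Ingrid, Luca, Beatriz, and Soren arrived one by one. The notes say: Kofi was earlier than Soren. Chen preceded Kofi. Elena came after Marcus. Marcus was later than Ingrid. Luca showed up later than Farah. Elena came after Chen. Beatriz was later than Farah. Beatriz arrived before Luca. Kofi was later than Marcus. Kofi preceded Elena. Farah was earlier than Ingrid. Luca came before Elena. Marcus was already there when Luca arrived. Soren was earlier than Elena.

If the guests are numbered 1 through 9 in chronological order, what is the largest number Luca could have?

Luca must come before Elena — 1 guest forced after them.
Everything else can be placed before Luca in some valid order, so Luca can sit as late as position 9 − 1 = 8.

8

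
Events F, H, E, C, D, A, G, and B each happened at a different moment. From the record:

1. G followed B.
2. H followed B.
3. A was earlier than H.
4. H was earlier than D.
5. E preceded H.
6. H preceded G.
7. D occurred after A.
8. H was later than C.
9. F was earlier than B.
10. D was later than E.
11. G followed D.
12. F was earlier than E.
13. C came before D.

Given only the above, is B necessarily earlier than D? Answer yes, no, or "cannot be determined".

Chain the constraints: B → H → D. Each link is directly stated, so B comes before D.

yes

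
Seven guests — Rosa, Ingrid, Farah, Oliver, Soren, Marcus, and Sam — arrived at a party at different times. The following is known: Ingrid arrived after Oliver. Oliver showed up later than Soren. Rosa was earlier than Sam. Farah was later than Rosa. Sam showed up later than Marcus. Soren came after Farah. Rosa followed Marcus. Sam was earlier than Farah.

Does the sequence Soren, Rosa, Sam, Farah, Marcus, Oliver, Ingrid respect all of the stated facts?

no

The constraints require Marcus before Rosa, but in the proposed sequence Rosa appears ahead of Marcus. That one violation is enough.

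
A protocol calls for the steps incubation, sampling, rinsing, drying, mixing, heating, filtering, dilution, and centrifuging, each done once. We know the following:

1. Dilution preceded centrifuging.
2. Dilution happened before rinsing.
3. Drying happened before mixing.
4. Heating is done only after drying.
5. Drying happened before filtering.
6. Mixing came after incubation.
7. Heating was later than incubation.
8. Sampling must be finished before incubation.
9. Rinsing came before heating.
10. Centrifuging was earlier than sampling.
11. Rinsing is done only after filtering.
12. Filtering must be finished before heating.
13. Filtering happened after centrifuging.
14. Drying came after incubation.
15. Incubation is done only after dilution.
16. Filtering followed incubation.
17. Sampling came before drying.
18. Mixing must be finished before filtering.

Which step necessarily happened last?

heating

Every other step has a chain of constraints placing it before heating, so heating is last.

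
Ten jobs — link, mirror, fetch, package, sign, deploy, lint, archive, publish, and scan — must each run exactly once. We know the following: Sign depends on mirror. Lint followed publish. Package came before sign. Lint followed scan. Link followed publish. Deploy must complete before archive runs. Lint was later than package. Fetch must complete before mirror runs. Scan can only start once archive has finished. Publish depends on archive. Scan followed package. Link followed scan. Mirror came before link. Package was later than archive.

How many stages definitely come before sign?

5

Directly stated before sign: mirror and package.
Archive reaches sign via archive → package → sign.
Deploy reaches sign via deploy → archive → package → sign.
Fetch reaches sign via fetch → mirror → sign.
No chain forces publish (or any of the others) ahead of sign.
That's archive, deploy, fetch, mirror, and package — 5 in all.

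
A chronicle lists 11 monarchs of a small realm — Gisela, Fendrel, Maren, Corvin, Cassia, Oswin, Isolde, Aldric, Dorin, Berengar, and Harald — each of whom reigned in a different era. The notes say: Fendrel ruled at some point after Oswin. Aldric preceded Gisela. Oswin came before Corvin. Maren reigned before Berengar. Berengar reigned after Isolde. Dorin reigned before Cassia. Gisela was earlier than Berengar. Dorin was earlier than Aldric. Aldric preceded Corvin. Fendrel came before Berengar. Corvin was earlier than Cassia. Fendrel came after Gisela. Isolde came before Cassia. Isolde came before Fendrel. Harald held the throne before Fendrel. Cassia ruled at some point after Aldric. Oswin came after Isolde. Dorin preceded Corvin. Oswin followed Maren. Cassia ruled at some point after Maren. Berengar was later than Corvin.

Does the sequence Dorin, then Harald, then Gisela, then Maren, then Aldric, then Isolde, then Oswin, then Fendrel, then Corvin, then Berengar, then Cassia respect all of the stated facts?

The constraints require Aldric before Gisela, but in the proposed sequence Gisela appears ahead of Aldric. That one violation is enough.

no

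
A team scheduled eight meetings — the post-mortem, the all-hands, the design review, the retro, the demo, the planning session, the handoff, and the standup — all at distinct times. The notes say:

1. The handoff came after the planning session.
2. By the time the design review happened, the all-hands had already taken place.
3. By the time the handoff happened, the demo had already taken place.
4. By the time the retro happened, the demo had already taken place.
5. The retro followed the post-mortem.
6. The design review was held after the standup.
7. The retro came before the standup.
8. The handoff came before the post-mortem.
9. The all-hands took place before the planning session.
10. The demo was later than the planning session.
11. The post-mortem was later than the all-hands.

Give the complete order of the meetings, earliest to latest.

the all-hands, the planning session, the demo, the handoff, the post-mortem, the retro, the standup, the design review

The constraints fix every adjacent pair, so only one ordering works:
the all-hands → the planning session → the demo → the handoff → the post-mortem → the retro → the standup → the design review.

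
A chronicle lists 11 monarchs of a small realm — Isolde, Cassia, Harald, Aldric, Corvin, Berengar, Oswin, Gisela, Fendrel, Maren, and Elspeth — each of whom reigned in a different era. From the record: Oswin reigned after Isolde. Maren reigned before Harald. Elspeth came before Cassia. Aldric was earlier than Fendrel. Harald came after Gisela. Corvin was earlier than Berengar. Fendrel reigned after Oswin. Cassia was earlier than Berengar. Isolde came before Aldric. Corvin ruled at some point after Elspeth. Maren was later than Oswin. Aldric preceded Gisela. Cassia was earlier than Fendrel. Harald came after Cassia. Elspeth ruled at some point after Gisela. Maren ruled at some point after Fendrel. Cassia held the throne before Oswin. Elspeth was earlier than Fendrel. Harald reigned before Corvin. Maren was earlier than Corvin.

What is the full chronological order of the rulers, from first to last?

The constraints fix every adjacent pair, so only one ordering works:
Isolde → Aldric → Gisela → Elspeth → Cassia → Oswin → Fendrel → Maren → Harald → Corvin → Berengar.

Isolde, Aldric, Gisela, Elspeth, Cassia, Oswin, Fendrel, Maren, Harald, Corvin, Berengar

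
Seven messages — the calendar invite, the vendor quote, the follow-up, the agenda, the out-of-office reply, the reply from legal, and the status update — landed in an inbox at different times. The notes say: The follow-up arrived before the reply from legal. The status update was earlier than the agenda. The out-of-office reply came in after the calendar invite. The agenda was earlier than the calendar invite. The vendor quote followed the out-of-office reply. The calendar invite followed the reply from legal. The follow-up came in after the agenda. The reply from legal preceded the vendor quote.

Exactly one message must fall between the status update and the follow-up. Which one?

the agenda

Tracing the constraints gives the status update → the agenda → the follow-up, so the agenda sits after the status update and before the follow-up.
No other message is forced both after the status update and before the follow-up.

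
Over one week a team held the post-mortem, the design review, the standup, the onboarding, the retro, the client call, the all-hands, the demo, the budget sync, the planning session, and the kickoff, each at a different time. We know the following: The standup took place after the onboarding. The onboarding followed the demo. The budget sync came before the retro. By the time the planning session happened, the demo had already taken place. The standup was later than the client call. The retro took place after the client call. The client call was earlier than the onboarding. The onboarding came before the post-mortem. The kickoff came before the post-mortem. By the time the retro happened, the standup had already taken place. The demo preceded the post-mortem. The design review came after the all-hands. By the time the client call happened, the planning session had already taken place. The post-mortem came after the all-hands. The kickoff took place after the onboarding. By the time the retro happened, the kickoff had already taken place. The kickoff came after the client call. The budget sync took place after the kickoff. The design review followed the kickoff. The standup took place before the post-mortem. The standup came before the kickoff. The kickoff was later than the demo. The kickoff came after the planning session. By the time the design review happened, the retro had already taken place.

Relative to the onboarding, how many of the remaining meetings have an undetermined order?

1

Forced before the onboarding: the client call, the demo, and the planning session; forced after the onboarding: the budget sync, the design review, the kickoff, the post-mortem, the retro, and the standup.
That leaves the all-hands with no forced order relative to the onboarding — 1.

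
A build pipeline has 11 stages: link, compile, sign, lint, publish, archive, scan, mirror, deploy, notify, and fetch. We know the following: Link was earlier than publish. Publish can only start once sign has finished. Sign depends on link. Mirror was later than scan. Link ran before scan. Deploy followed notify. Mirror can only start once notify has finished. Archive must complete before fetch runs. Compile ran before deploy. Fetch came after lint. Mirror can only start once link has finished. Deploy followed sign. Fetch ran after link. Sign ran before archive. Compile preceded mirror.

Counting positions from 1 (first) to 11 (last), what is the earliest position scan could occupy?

2

Link must come before scan — 1 forced predecessor.
Nothing else is forced ahead of scan, so its earliest slot is position 1 + 1 = 2.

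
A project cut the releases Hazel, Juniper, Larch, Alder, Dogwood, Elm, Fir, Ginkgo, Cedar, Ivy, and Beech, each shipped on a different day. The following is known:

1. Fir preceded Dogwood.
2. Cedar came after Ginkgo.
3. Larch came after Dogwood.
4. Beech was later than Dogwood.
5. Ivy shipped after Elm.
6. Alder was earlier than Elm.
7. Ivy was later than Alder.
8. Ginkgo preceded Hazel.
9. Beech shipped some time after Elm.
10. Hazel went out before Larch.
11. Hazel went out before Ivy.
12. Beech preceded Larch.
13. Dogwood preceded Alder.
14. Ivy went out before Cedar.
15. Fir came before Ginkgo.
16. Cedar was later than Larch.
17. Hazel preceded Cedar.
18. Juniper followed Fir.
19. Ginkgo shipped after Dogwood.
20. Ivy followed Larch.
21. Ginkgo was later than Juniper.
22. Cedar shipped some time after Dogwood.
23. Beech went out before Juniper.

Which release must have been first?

Fir has a chain of constraints placing it before every other release, so Fir must be first.

Fir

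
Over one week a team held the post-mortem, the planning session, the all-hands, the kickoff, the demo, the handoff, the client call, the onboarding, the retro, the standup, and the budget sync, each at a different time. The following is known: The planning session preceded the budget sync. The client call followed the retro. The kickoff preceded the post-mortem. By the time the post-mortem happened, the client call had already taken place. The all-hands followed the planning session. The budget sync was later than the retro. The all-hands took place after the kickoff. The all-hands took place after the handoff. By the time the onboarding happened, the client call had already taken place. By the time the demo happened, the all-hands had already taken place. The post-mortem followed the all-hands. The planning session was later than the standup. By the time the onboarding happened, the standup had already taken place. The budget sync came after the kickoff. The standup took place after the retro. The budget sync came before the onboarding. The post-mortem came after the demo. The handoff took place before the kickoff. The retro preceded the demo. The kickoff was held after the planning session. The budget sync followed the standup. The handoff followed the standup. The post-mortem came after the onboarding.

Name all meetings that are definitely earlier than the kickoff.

Directly stated before the kickoff: the handoff and the planning session.
The retro reaches the kickoff via the retro → the standup → the planning session → the kickoff.
The standup reaches the kickoff via the standup → the planning session → the kickoff.
No chain forces the client call (or any of the others) ahead of the kickoff.

the handoff, the planning session, the retro, the standup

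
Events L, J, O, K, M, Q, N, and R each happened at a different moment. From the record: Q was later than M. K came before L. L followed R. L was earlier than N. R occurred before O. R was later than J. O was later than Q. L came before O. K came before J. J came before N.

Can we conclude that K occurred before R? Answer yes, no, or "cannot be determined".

Chain the constraints: K → J → R. Each link is directly stated, so K comes before R.

yes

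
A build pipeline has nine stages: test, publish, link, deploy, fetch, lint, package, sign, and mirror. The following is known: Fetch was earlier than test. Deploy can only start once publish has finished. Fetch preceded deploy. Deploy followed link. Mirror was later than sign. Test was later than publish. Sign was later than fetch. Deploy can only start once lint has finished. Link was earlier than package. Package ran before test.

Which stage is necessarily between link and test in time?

package

Tracing the constraints gives link → package → test, so package sits after link and before test.
No other stage is forced both after link and before test.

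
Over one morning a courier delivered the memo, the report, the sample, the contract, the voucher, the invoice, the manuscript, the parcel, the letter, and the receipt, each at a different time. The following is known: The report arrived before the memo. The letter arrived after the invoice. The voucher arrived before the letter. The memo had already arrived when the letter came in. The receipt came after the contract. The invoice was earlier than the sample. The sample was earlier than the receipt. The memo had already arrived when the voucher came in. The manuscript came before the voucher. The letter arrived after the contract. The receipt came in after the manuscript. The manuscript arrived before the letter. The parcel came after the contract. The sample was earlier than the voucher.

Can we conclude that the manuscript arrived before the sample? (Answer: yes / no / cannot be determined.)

cannot be determined

No chain of stated constraints runs from the manuscript to the sample, and none runs from the sample to the manuscript either.
So the relative order of the manuscript and the sample is not fixed by the given facts.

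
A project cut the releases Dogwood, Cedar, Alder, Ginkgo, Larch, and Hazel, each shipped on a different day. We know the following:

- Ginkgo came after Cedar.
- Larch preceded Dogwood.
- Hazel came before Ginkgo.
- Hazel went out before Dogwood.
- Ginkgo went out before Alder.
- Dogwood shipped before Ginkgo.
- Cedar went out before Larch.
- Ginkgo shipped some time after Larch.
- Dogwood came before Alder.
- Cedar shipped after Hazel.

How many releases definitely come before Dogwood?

3

Directly stated before Dogwood: Hazel and Larch.
Cedar reaches Dogwood via Cedar → Larch → Dogwood.
No chain forces Alder (or any of the others) ahead of Dogwood.
That's Cedar, Hazel, and Larch — 3 in all.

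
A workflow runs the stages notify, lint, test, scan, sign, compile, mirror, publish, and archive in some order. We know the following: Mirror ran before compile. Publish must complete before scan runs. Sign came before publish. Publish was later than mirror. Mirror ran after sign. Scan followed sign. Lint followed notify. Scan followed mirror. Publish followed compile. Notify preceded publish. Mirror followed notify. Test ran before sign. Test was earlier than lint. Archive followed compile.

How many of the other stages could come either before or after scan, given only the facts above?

2

Forced before scan: compile, mirror, notify, publish, sign, and test.
That leaves archive and lint with no forced order relative to scan — 2.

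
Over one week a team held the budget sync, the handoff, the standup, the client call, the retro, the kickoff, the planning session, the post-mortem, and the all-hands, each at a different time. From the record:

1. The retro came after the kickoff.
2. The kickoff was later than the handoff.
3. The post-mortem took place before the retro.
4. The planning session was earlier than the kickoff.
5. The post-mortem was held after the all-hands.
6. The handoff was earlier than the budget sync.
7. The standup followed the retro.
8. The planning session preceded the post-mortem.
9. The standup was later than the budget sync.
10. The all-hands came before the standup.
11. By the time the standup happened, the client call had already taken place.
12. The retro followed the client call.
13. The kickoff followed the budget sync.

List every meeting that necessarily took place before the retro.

the all-hands, the budget sync, the client call, the handoff, the kickoff, the planning session, the post-mortem

Directly stated before the retro: the client call, the kickoff, and the post-mortem.
The all-hands reaches the retro via the all-hands → the post-mortem → the retro.
The budget sync reaches the retro via the budget sync → the kickoff → the retro.
The handoff reaches the retro via the handoff → the kickoff → the retro.
Likewise the planning session reaches the retro by chaining the stated constraints.
No chain forces the standup ahead of the retro.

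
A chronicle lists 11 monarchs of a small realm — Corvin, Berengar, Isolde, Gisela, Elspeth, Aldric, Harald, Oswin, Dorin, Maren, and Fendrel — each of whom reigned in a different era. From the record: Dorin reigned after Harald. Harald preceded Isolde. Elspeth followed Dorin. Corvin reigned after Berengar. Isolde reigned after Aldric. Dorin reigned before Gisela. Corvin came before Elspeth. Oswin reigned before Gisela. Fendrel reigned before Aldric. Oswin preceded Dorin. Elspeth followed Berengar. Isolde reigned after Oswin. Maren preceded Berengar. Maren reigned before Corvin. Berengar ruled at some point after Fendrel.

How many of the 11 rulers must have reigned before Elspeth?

Directly stated before Elspeth: Berengar, Corvin, and Dorin.
Fendrel reaches Elspeth via Fendrel → Berengar → Elspeth.
Harald reaches Elspeth via Harald → Dorin → Elspeth.
Maren reaches Elspeth via Maren → Corvin → Elspeth.
Likewise Oswin reaches Elspeth by chaining the stated constraints.
No chain forces Aldric (or any of the others) ahead of Elspeth.
That's Berengar, Corvin, Dorin, Fendrel, Harald, Maren, and Oswin — 7 in all.

7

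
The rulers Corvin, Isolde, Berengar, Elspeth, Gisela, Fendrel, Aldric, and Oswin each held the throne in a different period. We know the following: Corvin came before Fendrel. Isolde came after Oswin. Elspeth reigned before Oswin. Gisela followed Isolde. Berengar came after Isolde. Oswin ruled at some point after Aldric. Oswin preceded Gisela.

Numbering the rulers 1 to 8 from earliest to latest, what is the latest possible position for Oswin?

Oswin must come before Berengar, Gisela, and Isolde — 3 rulers forced after them.
Everything else can be placed before Oswin in some valid order, so Oswin can sit as late as position 8 − 3 = 5.

5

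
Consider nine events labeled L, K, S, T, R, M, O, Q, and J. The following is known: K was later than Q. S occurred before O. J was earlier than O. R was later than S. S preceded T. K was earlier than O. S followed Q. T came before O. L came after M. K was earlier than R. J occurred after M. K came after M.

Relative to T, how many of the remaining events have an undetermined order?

Forced before T: Q and S; forced after T: O.
That leaves J, K, L, M, and R with no forced order relative to T — 5.

5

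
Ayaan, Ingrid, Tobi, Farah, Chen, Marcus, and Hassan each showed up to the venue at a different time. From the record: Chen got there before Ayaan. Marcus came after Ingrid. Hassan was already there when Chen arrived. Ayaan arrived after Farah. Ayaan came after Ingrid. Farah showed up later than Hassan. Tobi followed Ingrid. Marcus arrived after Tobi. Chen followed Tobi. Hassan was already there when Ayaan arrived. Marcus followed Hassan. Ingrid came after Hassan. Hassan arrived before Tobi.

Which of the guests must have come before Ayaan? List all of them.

Directly stated before Ayaan: Chen, Farah, Hassan, and Ingrid.
Tobi reaches Ayaan via Tobi → Chen → Ayaan.

Chen, Farah, Hassan, Ingrid, Tobi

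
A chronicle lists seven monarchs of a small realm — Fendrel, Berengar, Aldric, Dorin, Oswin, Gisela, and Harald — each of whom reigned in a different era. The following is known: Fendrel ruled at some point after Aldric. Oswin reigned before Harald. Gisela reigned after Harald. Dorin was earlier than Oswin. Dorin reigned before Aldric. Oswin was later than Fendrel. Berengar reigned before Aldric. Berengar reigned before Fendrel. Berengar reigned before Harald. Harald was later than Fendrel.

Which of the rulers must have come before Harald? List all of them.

Directly stated before Harald: Berengar, Fendrel, and Oswin.
Aldric reaches Harald via Aldric → Fendrel → Harald.
Dorin reaches Harald via Dorin → Oswin → Harald.
No chain forces Gisela ahead of Harald.

Aldric, Berengar, Dorin, Fendrel, Oswin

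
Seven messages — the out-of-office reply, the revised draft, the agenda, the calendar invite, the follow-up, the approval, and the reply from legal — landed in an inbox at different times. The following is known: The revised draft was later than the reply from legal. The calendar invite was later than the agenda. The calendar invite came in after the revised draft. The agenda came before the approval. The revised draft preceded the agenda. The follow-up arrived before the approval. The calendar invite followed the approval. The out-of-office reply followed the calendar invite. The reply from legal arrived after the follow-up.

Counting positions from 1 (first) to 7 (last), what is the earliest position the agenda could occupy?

The follow-up, the reply from legal, and the revised draft must all come before the agenda — 3 forced predecessors.
Nothing else is forced ahead of the agenda, so its earliest slot is position 3 + 1 = 4.

4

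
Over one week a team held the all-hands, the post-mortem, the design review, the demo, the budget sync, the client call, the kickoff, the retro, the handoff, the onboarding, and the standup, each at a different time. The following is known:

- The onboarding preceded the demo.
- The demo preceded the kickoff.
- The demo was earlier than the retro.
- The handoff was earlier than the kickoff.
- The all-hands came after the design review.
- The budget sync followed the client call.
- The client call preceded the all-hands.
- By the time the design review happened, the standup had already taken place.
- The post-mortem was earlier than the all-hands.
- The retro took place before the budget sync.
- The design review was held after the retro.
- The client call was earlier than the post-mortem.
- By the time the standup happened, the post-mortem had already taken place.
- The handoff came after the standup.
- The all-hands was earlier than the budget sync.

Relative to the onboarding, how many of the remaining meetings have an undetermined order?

Forced after the onboarding: the all-hands, the budget sync, the demo, the design review, the kickoff, and the retro.
That leaves the client call, the handoff, the post-mortem, and the standup with no forced order relative to the onboarding — 4.

4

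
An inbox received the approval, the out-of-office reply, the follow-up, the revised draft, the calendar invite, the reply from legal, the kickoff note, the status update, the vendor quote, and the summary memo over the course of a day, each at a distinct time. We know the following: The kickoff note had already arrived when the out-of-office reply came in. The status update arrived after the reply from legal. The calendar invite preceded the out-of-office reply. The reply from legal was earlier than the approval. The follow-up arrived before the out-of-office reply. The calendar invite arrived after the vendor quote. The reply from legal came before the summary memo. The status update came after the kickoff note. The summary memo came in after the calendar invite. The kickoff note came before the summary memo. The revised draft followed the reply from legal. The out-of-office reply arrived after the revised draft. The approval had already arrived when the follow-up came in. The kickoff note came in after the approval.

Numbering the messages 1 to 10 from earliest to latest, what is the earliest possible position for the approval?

2

The reply from legal must come before the approval — 1 forced predecessor.
Nothing else is forced ahead of the approval, so its earliest slot is position 1 + 1 = 2.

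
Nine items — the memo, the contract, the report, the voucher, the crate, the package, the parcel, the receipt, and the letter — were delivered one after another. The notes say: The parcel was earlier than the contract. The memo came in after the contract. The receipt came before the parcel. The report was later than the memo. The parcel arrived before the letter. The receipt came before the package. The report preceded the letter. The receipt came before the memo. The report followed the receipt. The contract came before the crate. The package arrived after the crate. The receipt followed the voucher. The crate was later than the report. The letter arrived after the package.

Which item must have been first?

the voucher

The voucher has a chain of constraints placing it before every other item, so the voucher must be first.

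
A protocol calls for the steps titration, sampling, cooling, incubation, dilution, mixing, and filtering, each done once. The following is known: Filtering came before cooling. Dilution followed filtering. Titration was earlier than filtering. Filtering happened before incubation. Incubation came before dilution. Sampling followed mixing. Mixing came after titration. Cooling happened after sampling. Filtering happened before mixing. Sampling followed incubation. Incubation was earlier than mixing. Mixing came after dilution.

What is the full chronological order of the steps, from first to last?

The constraints fix every adjacent pair, so only one ordering works:
titration → filtering → incubation → dilution → mixing → sampling → cooling.

titration, filtering, incubation, dilution, mixing, sampling, cooling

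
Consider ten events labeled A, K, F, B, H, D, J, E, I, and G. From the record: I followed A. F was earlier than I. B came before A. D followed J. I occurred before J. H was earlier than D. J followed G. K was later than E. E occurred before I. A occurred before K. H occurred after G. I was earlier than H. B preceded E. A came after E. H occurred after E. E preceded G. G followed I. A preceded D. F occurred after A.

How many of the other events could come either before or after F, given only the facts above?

Forced before F: A, B, and E; forced after F: D, G, H, I, and J.
That leaves K with no forced order relative to F — 1.

1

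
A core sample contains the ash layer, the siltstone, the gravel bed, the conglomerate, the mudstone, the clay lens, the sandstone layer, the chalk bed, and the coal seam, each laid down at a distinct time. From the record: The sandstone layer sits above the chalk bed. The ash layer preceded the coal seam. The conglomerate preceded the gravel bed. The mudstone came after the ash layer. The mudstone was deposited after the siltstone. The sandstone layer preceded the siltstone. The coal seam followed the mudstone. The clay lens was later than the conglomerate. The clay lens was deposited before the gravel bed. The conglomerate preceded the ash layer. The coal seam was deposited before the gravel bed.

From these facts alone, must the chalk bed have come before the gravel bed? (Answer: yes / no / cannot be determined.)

Chain the constraints: the chalk bed → the sandstone layer → the siltstone → the mudstone → the coal seam → the gravel bed. Each link is directly stated, so the chalk bed comes before the gravel bed.

yes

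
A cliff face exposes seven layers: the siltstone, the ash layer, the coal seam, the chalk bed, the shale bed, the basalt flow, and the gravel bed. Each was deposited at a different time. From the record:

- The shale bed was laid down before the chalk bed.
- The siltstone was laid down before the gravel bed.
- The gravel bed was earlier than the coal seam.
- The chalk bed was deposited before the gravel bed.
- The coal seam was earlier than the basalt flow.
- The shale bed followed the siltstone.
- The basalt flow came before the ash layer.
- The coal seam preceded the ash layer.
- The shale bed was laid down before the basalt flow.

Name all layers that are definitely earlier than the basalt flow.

the chalk bed, the coal seam, the gravel bed, the shale bed, the siltstone

Directly stated before the basalt flow: the coal seam and the shale bed.
The chalk bed reaches the basalt flow via the chalk bed → the gravel bed → the coal seam → the basalt flow.
The gravel bed reaches the basalt flow via the gravel bed → the coal seam → the basalt flow.
The siltstone reaches the basalt flow via the siltstone → the shale bed → the basalt flow.
No chain forces the ash layer ahead of the basalt flow.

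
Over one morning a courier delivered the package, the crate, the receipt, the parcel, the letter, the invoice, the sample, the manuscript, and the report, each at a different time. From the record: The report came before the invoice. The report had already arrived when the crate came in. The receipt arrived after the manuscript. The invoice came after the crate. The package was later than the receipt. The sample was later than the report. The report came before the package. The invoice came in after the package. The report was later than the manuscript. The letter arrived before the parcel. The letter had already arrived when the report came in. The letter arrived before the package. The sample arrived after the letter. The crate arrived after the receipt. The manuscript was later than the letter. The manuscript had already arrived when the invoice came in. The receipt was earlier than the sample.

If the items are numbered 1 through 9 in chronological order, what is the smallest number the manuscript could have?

2

The letter must come before the manuscript — 1 forced predecessor.
Nothing else is forced ahead of the manuscript, so its earliest slot is position 1 + 1 = 2.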